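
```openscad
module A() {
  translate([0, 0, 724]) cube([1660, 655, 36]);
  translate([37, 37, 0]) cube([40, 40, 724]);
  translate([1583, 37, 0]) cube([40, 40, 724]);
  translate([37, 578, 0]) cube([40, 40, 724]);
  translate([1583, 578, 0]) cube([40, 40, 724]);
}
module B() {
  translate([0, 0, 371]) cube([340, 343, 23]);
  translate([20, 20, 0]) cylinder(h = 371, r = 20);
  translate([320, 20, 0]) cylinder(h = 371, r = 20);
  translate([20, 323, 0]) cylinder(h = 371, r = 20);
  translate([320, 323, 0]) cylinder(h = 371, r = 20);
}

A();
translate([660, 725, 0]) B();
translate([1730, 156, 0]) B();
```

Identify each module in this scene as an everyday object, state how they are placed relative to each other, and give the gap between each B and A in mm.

Each stool's nearest face is 70 mm from the table's bounding box.

A is a table. B is a stool. Two stools sit around the table at the +y, +x sides. The gap between each stool and the table is 70 mm.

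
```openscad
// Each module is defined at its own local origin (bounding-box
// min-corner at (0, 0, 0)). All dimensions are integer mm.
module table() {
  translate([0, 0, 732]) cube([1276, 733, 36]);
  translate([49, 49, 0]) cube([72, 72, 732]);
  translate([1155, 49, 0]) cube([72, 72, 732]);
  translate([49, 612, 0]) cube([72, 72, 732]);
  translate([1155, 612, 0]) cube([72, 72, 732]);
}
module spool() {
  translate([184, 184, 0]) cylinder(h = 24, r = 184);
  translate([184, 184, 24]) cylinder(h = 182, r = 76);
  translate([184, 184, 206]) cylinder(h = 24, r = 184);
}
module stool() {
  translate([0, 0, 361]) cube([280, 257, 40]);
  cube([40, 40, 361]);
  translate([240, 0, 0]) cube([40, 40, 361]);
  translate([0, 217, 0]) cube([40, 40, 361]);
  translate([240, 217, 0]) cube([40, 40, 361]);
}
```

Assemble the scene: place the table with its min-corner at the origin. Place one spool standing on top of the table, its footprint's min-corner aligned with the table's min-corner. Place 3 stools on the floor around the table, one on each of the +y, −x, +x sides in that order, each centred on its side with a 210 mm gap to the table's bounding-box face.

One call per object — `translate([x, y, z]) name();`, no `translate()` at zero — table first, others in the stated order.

table();
translate([0, 0, 768]) spool();
translate([498, 943, 0]) stool();
translate([-490, 238, 0]) stool();
translate([1486, 238, 0]) stool();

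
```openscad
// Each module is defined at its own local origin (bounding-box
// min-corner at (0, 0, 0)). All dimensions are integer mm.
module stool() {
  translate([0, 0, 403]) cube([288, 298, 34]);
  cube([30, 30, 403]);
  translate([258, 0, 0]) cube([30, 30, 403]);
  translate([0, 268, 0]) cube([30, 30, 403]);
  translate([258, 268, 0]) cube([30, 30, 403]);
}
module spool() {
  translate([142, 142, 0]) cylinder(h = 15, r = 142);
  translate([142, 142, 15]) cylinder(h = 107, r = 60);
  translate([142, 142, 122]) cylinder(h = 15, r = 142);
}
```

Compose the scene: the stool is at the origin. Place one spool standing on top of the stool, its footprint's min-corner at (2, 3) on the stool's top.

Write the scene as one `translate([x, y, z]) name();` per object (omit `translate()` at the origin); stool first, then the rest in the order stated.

stool();
translate([2, 3, 437]) spool();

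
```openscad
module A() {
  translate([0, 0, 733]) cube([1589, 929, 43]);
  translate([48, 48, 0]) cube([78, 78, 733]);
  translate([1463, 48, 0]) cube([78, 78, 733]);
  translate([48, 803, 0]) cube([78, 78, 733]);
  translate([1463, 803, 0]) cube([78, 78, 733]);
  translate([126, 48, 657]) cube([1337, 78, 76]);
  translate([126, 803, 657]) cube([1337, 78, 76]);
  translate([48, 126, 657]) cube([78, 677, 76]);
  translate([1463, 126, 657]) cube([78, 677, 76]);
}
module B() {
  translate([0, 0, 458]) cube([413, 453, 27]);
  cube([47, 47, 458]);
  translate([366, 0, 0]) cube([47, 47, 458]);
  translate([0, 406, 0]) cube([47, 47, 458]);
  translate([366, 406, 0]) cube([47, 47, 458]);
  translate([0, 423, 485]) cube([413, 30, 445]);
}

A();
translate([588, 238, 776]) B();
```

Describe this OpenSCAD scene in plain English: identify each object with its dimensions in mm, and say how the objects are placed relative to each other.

A is a rectangular dining table. The top is 1589×929×43 mm with its upper surface at z = 776 mm. It stands on four 78×78 mm square legs, each inset 48 mm from the nearest pair of top edges, running from the floor to the underside of the top. Four apron rails, 78 mm thick and 76 mm tall, run between adjacent legs with their top edges flush with the underside of the top and their outer faces flush with the legs' outer faces.

B is a chair: 413×453 mm seat, 27 mm thick, top at z = 485 mm, on four 47 mm square corner legs flush with the seat edges. A 30 mm thick backrest slab spans the full seat width, extending 445 mm above the seat top, its back face flush with the seat's +y edge.

The chair is on top of the table, centred.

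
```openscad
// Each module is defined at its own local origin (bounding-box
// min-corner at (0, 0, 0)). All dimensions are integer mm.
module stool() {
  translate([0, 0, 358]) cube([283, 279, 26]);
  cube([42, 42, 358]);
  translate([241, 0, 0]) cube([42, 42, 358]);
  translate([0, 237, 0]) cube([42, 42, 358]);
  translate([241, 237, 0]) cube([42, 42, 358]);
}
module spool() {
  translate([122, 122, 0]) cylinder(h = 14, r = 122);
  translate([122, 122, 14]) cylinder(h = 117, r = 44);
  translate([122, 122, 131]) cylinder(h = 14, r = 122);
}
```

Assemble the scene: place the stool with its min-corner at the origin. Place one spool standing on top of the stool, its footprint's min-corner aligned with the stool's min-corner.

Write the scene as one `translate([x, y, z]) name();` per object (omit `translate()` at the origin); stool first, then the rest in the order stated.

stool();
translate([0, 0, 384]) spool();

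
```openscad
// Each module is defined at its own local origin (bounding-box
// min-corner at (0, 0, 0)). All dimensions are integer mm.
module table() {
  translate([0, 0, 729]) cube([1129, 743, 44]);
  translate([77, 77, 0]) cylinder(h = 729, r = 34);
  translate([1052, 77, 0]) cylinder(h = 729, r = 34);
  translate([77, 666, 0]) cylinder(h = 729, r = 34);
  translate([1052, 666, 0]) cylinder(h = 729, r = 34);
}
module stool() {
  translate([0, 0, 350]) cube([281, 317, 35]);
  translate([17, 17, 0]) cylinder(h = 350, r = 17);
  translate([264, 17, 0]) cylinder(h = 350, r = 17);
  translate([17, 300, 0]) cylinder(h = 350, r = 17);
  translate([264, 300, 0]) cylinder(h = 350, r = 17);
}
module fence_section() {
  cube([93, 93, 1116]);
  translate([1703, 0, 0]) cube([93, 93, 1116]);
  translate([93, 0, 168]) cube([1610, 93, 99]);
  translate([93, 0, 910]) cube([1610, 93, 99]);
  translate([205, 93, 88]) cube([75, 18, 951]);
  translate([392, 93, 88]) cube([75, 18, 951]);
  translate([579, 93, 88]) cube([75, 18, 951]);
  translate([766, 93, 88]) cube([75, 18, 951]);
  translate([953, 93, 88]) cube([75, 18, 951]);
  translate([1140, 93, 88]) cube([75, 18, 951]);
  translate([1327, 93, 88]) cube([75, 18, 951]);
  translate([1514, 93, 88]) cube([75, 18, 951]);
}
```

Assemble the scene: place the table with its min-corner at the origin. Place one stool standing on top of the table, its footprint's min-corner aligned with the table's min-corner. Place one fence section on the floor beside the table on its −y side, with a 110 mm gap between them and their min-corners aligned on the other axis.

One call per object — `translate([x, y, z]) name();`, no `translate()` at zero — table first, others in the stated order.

table();
translate([0, 0, 773]) stool();
translate([0, -221, 0]) fence_section();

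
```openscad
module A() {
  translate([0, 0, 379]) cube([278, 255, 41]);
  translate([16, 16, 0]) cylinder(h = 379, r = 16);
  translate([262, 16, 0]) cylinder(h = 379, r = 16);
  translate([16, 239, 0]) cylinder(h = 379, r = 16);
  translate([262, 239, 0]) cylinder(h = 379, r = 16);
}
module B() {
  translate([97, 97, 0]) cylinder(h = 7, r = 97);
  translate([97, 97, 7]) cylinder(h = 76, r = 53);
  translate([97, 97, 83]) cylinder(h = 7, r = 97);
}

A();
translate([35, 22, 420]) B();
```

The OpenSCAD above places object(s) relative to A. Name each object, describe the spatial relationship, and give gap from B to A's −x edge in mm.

The spool's min-x is at 35; the stool's min-x is 0; gap = 35 mm.

A is a stool. B is a spool. The spool is on top of the stool. The gap from the spool to the stool's −x edge is 35 mm.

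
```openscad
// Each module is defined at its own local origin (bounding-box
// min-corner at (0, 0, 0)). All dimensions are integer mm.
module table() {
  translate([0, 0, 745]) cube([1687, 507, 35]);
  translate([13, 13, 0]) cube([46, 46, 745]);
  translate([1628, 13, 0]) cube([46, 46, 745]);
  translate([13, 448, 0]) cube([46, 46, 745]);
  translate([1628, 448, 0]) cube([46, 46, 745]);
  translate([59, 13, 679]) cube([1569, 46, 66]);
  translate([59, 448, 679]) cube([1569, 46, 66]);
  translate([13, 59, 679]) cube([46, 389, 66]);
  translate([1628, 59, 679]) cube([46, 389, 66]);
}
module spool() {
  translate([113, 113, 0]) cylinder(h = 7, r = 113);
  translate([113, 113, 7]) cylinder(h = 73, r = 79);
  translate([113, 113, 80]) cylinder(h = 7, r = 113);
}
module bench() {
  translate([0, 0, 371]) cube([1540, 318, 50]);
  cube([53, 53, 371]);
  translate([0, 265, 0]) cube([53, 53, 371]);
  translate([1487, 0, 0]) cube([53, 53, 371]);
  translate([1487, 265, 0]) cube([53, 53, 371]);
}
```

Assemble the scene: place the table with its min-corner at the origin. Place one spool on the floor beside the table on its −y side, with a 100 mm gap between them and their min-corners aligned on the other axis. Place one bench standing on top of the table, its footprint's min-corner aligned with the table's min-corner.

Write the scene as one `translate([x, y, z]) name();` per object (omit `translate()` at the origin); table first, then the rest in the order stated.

table();
translate([0, -326, 0]) spool();
translate([0, 0, 780]) bench();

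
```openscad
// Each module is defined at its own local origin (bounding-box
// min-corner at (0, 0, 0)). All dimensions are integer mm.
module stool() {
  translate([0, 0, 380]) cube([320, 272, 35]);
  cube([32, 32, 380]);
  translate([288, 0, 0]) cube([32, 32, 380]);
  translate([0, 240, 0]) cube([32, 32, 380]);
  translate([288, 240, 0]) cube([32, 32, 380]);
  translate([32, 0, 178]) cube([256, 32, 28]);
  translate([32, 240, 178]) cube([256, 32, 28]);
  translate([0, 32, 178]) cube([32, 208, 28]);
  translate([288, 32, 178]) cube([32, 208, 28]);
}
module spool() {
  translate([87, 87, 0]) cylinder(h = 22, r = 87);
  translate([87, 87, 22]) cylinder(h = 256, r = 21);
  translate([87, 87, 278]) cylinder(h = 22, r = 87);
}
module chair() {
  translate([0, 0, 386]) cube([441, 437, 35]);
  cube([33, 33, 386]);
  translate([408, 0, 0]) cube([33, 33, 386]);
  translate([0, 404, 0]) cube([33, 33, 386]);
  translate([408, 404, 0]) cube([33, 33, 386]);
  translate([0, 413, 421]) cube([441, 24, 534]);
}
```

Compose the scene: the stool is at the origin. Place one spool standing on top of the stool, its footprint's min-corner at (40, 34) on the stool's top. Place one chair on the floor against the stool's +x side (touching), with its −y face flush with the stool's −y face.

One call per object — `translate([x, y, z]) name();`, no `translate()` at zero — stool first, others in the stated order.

stool();
translate([40, 34, 415]) spool();
translate([320, 0, 0]) chair();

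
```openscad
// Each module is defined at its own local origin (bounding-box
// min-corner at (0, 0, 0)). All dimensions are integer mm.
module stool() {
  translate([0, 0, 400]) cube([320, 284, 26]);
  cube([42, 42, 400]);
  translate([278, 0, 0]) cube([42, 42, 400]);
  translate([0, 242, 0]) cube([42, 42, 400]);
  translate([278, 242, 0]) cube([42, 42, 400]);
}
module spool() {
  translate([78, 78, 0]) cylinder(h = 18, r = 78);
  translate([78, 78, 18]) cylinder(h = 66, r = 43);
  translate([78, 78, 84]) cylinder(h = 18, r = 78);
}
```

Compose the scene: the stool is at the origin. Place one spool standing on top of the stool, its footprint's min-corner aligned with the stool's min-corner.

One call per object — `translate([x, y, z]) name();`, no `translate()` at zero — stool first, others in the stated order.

stool();
translate([0, 0, 426]) spool();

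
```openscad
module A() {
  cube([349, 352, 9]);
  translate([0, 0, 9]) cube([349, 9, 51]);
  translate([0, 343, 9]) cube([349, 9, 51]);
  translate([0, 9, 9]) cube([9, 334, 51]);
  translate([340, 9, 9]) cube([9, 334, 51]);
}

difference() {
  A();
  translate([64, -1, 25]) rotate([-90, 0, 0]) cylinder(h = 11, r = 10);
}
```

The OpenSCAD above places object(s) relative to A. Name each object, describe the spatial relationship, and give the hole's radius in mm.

The subtracted cylinder has r = 10 mm.

A is an open box. The open box has a circular hole through its front wall. The hole's radius is 10 mm.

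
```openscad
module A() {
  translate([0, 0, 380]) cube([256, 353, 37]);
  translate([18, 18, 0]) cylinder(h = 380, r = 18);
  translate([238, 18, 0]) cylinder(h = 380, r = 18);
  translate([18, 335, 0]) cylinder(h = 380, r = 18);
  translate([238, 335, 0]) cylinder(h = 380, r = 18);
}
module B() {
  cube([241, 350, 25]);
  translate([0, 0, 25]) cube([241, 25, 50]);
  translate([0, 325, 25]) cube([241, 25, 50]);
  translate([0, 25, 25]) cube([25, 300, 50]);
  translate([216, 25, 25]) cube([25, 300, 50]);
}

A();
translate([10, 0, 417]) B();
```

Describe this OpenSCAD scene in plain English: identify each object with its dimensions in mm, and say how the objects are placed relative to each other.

A is a four-legged stool. The seat is 256×353 mm, 37 mm thick, top at z = 417 mm. It stands on four round legs, each 36 mm in diameter, from z = 0 to the seat underside, each leg's axis is inset half a diameter from the nearest pair of seat edges (so the leg's bounding box is flush with the corner).

B is an open storage box with external size 241×350×75 mm and wall thickness 25 mm (the base is also 25 mm thick). The base covers the whole footprint; the four walls stand on the base, with the y-facing walls full-width and the x-facing walls fitting between their inner faces.

The open box is on top of the stool.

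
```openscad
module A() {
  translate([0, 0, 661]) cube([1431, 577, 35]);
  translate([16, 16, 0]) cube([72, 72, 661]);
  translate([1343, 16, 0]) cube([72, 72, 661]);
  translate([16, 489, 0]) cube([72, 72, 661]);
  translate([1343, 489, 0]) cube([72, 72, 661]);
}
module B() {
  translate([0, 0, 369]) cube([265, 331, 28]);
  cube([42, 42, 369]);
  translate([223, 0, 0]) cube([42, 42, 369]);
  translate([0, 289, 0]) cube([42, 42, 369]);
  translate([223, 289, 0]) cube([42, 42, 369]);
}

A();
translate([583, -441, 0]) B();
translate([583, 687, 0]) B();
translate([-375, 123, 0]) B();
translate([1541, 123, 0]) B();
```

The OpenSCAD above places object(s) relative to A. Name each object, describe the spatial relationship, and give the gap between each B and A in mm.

Each stool's nearest face is 110 mm from the table's bounding box.

A is a table. B is a stool. Four stools sit around the table at the −y, +y, −x, +x sides. The gap between each stool and the table is 110 mm.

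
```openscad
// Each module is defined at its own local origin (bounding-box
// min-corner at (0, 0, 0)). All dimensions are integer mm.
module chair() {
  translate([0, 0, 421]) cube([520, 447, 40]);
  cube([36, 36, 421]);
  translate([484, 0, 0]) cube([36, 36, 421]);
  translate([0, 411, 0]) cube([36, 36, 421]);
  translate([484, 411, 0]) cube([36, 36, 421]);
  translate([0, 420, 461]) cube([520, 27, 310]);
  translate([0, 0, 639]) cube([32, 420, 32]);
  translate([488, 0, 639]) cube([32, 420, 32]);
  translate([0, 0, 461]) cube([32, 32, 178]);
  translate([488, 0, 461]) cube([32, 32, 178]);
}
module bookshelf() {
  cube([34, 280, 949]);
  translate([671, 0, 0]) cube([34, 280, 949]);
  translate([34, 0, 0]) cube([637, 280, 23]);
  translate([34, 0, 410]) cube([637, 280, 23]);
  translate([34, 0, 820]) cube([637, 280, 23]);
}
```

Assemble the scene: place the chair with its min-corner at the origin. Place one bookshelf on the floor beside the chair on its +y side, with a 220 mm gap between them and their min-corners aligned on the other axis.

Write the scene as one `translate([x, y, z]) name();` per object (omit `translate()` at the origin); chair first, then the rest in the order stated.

chair();
translate([0, 667, 0]) bookshelf();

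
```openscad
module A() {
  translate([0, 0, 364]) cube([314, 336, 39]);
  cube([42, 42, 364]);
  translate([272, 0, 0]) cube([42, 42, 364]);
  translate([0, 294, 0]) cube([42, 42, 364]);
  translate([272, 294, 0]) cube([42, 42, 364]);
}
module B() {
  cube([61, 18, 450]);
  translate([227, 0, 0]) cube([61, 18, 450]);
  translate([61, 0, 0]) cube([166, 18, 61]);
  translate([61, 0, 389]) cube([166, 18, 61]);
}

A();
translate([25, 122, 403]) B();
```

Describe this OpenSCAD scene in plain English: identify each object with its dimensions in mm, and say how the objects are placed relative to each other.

A is a four-legged stool. The seat is a 314×336×39 mm slab whose top surface is at z = 403 mm; four square legs, each 42×42 mm in cross-section, run from the floor (z = 0) to the underside of the seat, each flush with a corner of the seat.

B is a rectangular picture frame lying in the x–z plane (depth along y). The opening is 166 mm wide (x) by 328 mm tall (z), surrounded by a border 61 mm wide on all four sides. The frame is 18 mm deep and is made of two full-height vertical stiles with two horizontal rails fitted between them.

The picture frame is on top of the stool.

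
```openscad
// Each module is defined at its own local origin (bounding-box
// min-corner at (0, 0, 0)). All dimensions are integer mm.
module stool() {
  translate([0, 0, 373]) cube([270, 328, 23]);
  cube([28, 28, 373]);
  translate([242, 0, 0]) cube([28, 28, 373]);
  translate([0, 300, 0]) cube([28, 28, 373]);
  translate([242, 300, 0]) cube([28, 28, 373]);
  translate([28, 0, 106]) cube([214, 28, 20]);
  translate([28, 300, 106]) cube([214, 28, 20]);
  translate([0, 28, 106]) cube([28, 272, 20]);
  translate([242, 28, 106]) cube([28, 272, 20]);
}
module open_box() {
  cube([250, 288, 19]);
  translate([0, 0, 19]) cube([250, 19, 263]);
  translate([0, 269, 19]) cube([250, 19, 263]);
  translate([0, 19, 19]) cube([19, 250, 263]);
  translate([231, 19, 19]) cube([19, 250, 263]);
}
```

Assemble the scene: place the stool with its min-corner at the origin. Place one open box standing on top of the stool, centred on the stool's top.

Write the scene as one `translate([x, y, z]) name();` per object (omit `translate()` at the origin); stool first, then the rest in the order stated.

stool();
translate([10, 20, 396]) open_box();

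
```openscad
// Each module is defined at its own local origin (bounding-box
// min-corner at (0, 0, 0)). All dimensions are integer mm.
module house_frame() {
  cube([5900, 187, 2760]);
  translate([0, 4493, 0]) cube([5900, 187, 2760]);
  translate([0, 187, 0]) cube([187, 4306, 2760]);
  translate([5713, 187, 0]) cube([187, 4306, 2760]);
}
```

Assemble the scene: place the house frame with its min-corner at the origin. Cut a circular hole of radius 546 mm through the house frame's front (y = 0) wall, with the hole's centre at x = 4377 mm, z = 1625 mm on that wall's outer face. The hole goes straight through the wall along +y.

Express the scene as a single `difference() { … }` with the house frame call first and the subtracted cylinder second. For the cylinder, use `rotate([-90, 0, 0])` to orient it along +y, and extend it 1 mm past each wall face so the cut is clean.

difference() {
  house_frame();
  translate([4377, -1, 1625]) rotate([-90, 0, 0]) cylinder(h = 189, r = 546);
}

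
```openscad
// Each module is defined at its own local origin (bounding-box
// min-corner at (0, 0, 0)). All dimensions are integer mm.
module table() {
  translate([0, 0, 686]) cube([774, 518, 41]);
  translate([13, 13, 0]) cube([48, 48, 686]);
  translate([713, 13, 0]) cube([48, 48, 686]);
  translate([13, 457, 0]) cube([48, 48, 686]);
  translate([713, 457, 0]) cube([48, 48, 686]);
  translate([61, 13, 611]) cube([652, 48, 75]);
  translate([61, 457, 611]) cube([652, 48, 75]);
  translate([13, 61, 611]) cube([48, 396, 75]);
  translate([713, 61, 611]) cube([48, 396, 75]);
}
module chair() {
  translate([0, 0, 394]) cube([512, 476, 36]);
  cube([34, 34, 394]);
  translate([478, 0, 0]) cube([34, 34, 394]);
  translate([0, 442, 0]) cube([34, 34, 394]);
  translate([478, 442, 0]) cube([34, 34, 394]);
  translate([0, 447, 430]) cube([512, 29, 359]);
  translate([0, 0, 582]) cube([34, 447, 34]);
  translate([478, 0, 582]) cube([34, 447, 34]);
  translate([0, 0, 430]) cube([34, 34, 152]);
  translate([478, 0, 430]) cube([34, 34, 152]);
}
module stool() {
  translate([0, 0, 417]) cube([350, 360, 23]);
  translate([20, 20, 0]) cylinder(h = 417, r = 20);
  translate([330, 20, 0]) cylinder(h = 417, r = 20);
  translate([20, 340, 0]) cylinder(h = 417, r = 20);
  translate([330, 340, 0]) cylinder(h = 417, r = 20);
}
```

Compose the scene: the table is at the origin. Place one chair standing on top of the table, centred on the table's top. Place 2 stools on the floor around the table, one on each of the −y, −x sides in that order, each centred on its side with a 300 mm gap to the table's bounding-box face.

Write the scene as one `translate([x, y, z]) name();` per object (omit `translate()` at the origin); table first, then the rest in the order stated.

table();
translate([131, 21, 727]) chair();
translate([212, -660, 0]) stool();
translate([-650, 79, 0]) stool();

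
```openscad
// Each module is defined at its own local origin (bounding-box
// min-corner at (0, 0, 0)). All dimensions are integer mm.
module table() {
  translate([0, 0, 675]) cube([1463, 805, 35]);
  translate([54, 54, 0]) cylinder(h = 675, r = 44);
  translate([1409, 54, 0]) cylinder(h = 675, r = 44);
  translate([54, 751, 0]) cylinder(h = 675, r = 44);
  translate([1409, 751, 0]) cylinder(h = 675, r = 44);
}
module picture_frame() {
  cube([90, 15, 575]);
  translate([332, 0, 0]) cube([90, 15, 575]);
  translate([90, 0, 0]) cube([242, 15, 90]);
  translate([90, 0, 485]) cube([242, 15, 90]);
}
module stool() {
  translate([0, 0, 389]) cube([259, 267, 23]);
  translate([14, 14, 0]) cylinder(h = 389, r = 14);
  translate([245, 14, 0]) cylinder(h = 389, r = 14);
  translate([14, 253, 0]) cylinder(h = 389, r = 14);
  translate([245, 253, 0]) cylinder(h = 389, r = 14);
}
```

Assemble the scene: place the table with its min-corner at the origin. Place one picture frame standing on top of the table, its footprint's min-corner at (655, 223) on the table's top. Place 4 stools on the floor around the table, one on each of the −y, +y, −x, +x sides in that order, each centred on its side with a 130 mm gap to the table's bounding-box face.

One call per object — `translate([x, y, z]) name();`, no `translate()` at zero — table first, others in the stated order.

table();
translate([655, 223, 710]) picture_frame();
translate([602, -397, 0]) stool();
translate([602, 935, 0]) stool();
translate([-389, 269, 0]) stool();
translate([1593, 269, 0]) stool();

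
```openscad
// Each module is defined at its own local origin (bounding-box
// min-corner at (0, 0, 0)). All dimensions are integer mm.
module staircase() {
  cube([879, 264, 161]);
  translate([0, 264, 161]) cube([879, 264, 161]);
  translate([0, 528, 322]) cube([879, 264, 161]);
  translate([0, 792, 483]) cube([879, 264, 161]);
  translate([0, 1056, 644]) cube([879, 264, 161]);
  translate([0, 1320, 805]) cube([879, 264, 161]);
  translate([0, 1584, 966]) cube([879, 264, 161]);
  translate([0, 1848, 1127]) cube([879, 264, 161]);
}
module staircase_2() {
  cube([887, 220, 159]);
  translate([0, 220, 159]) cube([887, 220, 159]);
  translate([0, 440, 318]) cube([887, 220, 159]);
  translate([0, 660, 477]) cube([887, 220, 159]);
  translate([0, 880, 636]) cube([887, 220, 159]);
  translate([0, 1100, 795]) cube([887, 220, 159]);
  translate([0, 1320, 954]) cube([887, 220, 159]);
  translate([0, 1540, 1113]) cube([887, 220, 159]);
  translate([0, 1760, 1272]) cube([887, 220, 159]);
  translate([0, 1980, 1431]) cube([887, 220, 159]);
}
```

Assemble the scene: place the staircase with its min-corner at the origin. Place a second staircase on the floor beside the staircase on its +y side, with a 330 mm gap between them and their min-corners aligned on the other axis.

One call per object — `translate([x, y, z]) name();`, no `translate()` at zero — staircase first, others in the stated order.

staircase();
translate([0, 2442, 0]) staircase_2();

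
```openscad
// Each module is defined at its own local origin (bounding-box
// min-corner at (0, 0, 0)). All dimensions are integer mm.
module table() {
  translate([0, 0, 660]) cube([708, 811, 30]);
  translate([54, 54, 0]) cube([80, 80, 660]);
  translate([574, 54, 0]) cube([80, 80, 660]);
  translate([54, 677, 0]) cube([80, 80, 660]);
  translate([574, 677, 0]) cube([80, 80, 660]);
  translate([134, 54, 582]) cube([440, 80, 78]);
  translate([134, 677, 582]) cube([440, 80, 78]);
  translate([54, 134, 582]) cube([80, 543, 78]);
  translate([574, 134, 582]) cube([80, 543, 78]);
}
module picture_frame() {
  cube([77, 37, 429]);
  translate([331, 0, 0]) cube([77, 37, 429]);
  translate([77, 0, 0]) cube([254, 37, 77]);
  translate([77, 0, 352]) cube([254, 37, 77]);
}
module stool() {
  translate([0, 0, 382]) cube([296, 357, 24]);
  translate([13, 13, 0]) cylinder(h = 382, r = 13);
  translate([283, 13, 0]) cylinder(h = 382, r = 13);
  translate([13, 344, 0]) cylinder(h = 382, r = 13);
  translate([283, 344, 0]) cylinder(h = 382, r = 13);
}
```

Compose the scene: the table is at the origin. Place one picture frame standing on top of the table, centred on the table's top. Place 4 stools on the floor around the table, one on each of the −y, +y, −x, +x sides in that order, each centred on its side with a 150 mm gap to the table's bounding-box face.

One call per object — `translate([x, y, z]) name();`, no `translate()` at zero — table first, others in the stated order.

table();
translate([150, 387, 690]) picture_frame();
translate([206, -507, 0]) stool();
translate([206, 961, 0]) stool();
translate([-446, 227, 0]) stool();
translate([858, 227, 0]) stool();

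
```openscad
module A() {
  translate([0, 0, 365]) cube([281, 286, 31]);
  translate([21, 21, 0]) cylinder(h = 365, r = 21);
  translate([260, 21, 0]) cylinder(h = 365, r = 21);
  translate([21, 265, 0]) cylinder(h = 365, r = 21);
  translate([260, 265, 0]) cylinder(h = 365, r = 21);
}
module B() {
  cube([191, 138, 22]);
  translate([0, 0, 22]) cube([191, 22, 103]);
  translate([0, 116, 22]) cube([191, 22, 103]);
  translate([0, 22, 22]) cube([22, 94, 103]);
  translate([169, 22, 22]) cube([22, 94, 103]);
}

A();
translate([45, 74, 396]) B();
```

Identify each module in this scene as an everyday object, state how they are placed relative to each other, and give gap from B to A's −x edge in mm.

A is a stool. B is an open box. The open box is on top of the stool, centred. The gap from the open box to the stool's −x edge is 45 mm.

The open box's min-x is at 45; the stool's min-x is 0; gap = 45 mm.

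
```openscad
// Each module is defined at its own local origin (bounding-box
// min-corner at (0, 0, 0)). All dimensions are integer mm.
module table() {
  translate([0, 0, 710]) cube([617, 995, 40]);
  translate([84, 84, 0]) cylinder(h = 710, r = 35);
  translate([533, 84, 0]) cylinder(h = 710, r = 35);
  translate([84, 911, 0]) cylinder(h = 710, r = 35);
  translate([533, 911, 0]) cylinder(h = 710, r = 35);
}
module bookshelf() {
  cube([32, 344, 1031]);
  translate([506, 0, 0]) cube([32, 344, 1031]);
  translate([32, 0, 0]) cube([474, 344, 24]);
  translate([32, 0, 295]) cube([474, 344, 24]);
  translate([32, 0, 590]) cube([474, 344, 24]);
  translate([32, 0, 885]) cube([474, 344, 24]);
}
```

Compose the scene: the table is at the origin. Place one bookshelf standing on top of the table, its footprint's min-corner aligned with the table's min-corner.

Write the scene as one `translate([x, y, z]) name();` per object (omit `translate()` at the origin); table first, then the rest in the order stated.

table();
translate([0, 0, 750]) bookshelf();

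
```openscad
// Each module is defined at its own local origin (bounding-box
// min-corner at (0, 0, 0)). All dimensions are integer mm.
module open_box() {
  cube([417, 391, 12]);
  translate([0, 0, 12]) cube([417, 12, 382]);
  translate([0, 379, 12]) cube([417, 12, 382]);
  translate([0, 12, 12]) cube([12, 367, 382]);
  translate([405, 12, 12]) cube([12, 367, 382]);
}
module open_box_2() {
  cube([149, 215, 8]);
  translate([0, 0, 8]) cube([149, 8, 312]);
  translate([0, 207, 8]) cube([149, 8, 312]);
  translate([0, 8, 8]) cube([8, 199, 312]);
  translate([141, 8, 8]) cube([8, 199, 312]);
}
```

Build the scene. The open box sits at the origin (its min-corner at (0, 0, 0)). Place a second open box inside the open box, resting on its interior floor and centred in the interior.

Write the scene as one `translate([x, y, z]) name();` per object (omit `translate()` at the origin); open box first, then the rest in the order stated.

open_box();
translate([134, 88, 12]) open_box_2();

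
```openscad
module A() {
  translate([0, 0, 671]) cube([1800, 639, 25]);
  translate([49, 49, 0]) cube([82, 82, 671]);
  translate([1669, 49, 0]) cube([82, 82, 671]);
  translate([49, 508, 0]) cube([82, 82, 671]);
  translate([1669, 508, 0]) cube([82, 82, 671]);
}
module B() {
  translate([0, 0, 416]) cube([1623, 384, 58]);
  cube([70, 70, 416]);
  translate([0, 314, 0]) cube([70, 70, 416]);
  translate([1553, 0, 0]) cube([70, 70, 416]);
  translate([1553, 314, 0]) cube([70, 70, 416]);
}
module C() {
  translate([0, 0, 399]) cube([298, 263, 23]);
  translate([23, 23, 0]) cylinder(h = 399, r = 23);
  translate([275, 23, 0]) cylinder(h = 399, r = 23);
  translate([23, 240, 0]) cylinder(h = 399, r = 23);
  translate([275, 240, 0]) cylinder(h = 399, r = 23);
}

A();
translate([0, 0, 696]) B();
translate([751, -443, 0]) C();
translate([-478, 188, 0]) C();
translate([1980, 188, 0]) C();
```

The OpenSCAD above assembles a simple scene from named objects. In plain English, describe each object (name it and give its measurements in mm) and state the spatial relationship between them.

A is a rectangular dining table. The top is 1800×639×25 mm with its upper surface at z = 696 mm. It stands on four 82×82 mm square legs, each inset 49 mm from the nearest pair of top edges, running from the floor to the underside of the top.

B is a long wooden bench with a 1623 mm (x) × 384 mm (y) seat, 58 mm thick, its top surface 474 mm above the floor. Four 70 mm square legs at the seat corners, flush with the edges, run from z = 0 to the seat underside.

C is a four-legged stool. The seat is a 298×263×23 mm slab whose top surface is at z = 422 mm; four round legs, each 46 mm in diameter, run from the floor (z = 0) to the underside of the seat, each leg's axis is inset half a diameter from the nearest pair of seat edges (so the leg's bounding box is flush with the corner).

The bench is on top of the table. Three stools sit around the table at the −y, −x, +x sides.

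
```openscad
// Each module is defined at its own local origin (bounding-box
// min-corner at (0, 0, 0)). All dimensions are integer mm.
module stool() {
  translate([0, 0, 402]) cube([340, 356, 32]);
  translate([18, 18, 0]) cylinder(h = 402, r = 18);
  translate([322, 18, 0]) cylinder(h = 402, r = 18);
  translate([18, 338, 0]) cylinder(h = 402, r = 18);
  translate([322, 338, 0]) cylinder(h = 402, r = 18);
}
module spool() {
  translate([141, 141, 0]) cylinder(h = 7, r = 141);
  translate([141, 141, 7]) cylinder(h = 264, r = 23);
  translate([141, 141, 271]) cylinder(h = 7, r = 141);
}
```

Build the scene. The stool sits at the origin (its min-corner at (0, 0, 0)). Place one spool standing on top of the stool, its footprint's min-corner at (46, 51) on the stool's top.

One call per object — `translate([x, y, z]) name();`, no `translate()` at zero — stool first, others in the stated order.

stool();
translate([46, 51, 434]) spool();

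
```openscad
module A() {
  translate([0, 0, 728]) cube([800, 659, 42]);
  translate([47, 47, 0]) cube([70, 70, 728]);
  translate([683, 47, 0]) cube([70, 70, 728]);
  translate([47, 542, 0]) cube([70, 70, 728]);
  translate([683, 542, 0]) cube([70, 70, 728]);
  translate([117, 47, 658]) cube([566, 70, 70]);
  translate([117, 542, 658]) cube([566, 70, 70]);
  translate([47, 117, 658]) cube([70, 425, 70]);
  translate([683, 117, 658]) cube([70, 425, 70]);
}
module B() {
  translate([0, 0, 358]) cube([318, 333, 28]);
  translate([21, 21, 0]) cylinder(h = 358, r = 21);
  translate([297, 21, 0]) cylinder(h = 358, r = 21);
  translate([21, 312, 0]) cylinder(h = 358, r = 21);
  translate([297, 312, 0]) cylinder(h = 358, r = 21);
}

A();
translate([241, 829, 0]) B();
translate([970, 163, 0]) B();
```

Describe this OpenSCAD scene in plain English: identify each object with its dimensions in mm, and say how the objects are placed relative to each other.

A is a rectangular dining table. The top is 800×659×42 mm with its upper surface at z = 770 mm. It stands on four 70×70 mm square legs, each inset 47 mm from the nearest pair of top edges, running from the floor to the underside of the top. Four apron rails, 70 mm thick and 70 mm tall, run between adjacent legs with their top edges flush with the underside of the top and their outer faces flush with the legs' outer faces.

B is a four-legged stool. The seat is a 318×333×28 mm slab whose top surface is at z = 386 mm; four round legs, each 42 mm in diameter, run from the floor (z = 0) to the underside of the seat, each leg's axis is inset half a diameter from the nearest pair of seat edges (so the leg's bounding box is flush with the corner).

Two stools sit around the table at the +y, +x sides.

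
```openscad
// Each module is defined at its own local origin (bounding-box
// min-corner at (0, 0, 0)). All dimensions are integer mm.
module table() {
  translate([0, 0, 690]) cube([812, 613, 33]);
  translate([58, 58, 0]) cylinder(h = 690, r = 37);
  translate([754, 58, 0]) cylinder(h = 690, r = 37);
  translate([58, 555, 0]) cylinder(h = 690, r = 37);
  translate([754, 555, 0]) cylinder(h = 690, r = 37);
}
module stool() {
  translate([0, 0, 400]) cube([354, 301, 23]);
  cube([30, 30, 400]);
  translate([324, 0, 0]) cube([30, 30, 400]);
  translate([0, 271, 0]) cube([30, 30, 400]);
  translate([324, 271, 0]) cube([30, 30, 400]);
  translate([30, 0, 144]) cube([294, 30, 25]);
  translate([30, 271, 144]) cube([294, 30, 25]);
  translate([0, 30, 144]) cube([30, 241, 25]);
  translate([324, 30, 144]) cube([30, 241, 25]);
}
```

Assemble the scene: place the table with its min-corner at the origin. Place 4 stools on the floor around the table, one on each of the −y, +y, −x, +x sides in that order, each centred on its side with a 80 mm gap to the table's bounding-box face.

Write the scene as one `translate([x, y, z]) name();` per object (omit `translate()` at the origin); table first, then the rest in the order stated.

table();
translate([229, -381, 0]) stool();
translate([229, 693, 0]) stool();
translate([-434, 156, 0]) stool();
translate([892, 156, 0]) stool();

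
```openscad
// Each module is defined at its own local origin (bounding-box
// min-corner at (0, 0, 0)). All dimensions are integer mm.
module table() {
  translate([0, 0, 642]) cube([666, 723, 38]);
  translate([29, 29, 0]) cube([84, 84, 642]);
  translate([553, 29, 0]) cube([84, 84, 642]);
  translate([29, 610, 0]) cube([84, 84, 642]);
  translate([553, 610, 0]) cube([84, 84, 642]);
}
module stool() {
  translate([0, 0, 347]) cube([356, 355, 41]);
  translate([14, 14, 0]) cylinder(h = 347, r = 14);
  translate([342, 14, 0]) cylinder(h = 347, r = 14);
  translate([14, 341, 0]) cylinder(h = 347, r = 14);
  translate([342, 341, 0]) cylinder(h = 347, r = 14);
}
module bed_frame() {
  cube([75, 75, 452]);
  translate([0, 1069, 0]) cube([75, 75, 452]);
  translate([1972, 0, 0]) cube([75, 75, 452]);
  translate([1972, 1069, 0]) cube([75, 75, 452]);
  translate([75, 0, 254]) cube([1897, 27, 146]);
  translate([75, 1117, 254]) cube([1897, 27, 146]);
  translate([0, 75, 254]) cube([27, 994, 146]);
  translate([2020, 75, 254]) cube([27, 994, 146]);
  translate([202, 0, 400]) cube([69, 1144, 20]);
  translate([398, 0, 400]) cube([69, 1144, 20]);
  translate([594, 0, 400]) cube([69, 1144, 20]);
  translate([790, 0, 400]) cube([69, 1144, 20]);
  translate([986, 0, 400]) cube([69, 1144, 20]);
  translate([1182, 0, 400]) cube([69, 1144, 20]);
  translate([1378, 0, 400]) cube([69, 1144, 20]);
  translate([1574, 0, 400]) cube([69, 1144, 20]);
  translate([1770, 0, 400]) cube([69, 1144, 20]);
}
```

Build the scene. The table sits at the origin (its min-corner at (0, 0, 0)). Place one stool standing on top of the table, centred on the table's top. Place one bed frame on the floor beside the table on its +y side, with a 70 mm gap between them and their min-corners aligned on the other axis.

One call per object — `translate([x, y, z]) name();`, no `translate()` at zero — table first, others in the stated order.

table();
translate([155, 184, 680]) stool();
translate([0, 793, 0]) bed_frame();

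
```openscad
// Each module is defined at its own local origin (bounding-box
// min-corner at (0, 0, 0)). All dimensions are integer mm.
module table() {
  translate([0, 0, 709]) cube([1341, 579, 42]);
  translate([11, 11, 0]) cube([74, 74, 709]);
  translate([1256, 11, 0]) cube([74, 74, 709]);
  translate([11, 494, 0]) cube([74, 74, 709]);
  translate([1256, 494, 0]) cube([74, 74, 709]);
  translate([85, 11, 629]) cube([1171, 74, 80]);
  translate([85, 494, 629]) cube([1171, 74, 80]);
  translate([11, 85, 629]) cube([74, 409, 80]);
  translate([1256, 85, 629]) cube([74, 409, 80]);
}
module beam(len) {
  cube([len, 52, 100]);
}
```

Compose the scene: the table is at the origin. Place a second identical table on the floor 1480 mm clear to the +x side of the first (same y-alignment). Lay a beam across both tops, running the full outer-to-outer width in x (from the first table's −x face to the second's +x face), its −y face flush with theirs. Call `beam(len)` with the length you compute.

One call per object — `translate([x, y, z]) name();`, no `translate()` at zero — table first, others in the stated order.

table();
translate([2821, 0, 0]) table();
translate([0, 0, 751]) beam(4162);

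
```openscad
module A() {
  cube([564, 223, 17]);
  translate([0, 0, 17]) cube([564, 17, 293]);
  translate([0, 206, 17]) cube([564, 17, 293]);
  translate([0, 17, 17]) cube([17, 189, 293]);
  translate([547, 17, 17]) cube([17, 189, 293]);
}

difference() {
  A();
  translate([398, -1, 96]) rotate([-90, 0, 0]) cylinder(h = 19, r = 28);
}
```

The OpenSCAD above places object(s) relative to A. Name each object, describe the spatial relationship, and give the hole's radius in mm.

A is an open box. The open box has a circular hole through its front wall. The hole's radius is 28 mm.

The subtracted cylinder has r = 28 mm.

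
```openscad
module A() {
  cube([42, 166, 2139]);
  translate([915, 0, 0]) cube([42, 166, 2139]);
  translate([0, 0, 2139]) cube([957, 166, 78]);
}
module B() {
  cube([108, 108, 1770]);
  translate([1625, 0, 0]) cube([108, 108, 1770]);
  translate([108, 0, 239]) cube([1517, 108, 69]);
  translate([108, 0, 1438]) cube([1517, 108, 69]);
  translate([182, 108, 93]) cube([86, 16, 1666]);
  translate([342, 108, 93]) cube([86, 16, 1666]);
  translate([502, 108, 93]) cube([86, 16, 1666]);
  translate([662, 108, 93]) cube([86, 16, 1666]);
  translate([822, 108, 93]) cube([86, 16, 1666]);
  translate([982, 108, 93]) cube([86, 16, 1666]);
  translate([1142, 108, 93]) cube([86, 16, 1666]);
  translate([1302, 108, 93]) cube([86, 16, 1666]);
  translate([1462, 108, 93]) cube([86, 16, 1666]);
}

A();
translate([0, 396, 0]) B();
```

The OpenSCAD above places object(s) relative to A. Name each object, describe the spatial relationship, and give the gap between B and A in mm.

The fence section's nearest face is 230 mm from the door frame's +y face.

A is a door frame. B is a fence section. The fence section is on the floor beside the door frame on its +y side. The gap between the fence section and the door frame is 230 mm.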